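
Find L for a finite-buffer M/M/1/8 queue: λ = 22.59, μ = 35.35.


ρ = 22.59/35.35 = 0.6390
L = ρ[1 − (K+1)ρ^K + Kρ^(K+1)] / [(1−ρ)(1−ρ^(K+1))]
Numerator: 0.6390·(1 − 9·0.027811 + 8·0.017772) = 0.569945
Denominator: (0.3610)·(0.982228) = 0.354547
L = 0.569945/0.354547 = 1.6075

Final: 1.6075


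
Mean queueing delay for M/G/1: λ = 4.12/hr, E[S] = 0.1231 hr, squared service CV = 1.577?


ρ = λ·E[S] = 4.12·0.1231 = 0.5072
E[S²] = E[S]²(1+C_s²) = 0.1231²·(1+1.577) = 0.039051
Wq = λ·E[S²]/(2(1−ρ)) = 4.12·0.039051/(2·0.4928) = 0.16323 hr

Final: 0.16323 hr


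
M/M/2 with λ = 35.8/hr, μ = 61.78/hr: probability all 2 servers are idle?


a = λ/μ = 35.8/61.78 = 0.5795; ρ = a/c = 0.2897
Σ_{k=0}^{1} a^k/k! (terms k=0..1) = 1.00000 + 0.57948 = 1.57948
Tail: a^2/(2!(1−ρ)) = 0.33579/(2·0.7103) = 0.23639
P₀ = 1/(1.57948 + 0.23639) = 1/1.81586 = 0.550703

Final: 0.550703


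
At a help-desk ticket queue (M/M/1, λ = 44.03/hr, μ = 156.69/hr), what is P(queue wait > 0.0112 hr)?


ρ = 44.03/156.69 = 0.2810
P(Wq > t) = ρ·e^{−(μ−λ)t} = 0.2810·e^{−1.2618}
= 0.2810·0.283146 = 0.079564

Final: 0.079564


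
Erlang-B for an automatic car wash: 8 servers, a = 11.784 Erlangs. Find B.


B(c,a) = (a^c/c!) / Σ_{k=0}^{c} a^k/k!
a^8/8! = 9221.919933
Σ terms (k=0..8): 1.00000 + 11.78400 + 69.43133 + 272.72626 + 803.45155 + 1893.57462 + 3718.98055 + 6260.63811 + 9221.91993 = 22253.506339
B = 9221.919933/22253.506339 = 0.414403

Final: 0.414403


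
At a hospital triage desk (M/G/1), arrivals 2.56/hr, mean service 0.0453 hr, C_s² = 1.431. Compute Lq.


ρ = λ·E[S] = 2.56·0.0453 = 0.1160
Lq = ρ²(1+C_s²)/(2(1−ρ)) = 0.01345·(1+1.431)/(2·0.8840)
= 0.01345·2.4310/1.7681 = 0.01849

Final: 0.01849


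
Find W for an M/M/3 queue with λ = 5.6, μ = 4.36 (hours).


a = 1.2844; ρ = 0.4281; P₀ = 0.268328
Lq = P₀·a^c·ρ/(c!(1−ρ)²) = 0.12405
Wq = Lq/λ = 0.12405/5.6 = 0.02215 hr
W = Wq + 1/μ = 0.02215 + 0.22936 = 0.25151 hr

Final: 0.25151 hr


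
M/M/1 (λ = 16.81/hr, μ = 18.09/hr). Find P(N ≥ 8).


ρ = 16.81/18.09 = 0.9292
P(N ≥ n) = ρ^n = 0.9292^8 = 0.555947

Final: 0.555947


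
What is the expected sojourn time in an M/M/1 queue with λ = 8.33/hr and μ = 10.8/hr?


W = 1/(μ−λ) = 1/(10.8 − 8.33) = 1/2.47 = 0.4049 hr

Final: 0.4049 hr


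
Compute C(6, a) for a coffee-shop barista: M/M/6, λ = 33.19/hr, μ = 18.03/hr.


a = λ/μ = 1.8408; ρ = a/6 = 0.3068
P₀ = 0.158546 (from M/M/c formula)
C(c,a) = [a^c/(c!(1−ρ))]·P₀ = [38.91071/(720·0.6932)]·0.158546
= 0.07796·0.158546 = 0.012360

Final: 0.012360


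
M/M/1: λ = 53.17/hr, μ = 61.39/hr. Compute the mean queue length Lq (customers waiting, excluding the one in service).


ρ = 53.17/61.39 = 0.8661
Lq = ρ²/(1−ρ) = 0.7501/0.1339 = 5.6023

Final: 5.6023


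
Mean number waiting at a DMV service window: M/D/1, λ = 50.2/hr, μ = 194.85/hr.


ρ = 50.2/194.85 = 0.2576
M/D/1: Lq = ρ²/(2(1−ρ)) = 0.06638/(2·0.7424) = 0.04471

Final: 0.04471


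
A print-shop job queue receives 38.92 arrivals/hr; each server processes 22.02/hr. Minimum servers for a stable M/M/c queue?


Stability requires cμ > λ ⇔ c > λ/μ.
λ/μ = 38.92/22.02 = 1.7675
Minimum integer c = ⌊1.7675⌋ + 1 = 2
Check: 2·22.02 = 44.04 > 38.92, while 1·22.02 = 22.02 ≤ 38.92

Final: 2 servers


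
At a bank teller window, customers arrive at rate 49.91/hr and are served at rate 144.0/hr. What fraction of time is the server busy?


ρ = λ/μ = 49.91/144.0 = 0.3466

Final: 0.3466


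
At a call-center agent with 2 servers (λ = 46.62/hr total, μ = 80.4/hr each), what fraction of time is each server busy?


ρ = λ/(cμ) = 46.62/(2·80.4) = 46.62/160.80 = 0.2899

Final: 0.2899


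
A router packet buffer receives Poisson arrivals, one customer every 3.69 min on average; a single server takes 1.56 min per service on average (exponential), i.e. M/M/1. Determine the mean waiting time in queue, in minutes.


λ = 60/3.69 = 16.2602 /hr
μ = 60/1.56 = 38.4615 /hr
ρ = λ/μ = 16.2602/38.4615 = 0.4228
Wq = ρ/(μ−λ) = 0.4228/(38.4615−16.2602) = 0.01904 hr
In minutes: 0.01904·60 = 1.143 min

Final: 1.143 min


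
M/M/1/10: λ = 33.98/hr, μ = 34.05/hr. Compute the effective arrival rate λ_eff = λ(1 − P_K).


ρ = 0.9979; P_K = (1−ρ)ρ^10/(1−ρ^11) = 0.089977
λ_eff = λ(1 − P_K) = 33.98·(1 − 0.089977) = 33.98·0.910023 = 30.9226 /hr

Final: 30.9226 /hr


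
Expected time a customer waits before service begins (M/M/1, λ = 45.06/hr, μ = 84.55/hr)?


ρ = 45.06/84.55 = 0.5329
Wq = ρ/(μ−λ) = 0.5329/(84.55 − 45.06) = 0.5329/39.49 = 0.01350 hr

Final: 0.01350 hr


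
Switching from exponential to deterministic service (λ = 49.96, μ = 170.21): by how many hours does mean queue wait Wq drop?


ρ = 49.96/170.21 = 0.2935
Wq(M/M/1) = ρ/(μ−λ) = 0.2935/120.25 = 0.002441 hr
Wq(M/D/1) = ρ/(2(μ−λ)) = 0.001220 hr
Savings = 0.002441 − 0.001220 = 0.001220 hr

Final: 0.001220 hr


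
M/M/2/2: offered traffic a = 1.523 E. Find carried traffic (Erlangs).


B(2,1.523) = 0.314917 (Erlang-B)
Carried load = a(1 − B) = 1.523·(1 − 0.314917) = 1.523·0.685083 = 1.0434 E

Final: 1.0434 Erlangs


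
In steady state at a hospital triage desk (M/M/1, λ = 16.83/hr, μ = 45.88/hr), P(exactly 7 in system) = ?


ρ = 16.83/45.88 = 0.3668
P_n = (1−ρ)·ρ^n = (1 − 0.3668)·0.3668^7 = 0.6332·0.0008938 = 0.0005659

Final: 0.0005659


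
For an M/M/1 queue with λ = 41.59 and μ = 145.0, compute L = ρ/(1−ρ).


ρ = λ/μ = 41.59/145.0 = 0.2868
L = ρ/(1−ρ) = 0.2868/(1 − 0.2868) = 0.2868/0.7132 = 0.4022

Final: 0.4022


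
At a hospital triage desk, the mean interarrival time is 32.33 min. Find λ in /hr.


λ = 1/(interarrival time) in consistent units.
1 hour = 60 min, so λ = 60/32.33 = 1.8559 per hour

Final: 1.8559 /hr


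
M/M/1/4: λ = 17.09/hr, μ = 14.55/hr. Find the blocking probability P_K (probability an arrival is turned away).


ρ = λ/μ = 17.09/14.55 = 1.1746
P_K = (1−ρ)ρ^K/(1−ρ^(K+1)) = (-0.1746·1.903340)/(1 − 2.235606)
= -0.332267/-1.235606 = 0.268910

Final: 0.268910


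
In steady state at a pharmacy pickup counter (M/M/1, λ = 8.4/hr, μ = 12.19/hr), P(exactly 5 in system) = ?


ρ = 8.4/12.19 = 0.6891
P_n = (1−ρ)·ρ^n = (1 − 0.6891)·0.6891^5 = 0.3109·0.155374 = 0.048307

Final: 0.048307


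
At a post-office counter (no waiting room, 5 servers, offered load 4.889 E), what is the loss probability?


B(c,a) = (a^c/c!) / Σ_{k=0}^{c} a^k/k!
a^5/5! = 23.276568
Σ terms (k=0..5): 1.00000 + 4.88900 + 11.95116 + 19.47641 + 23.80504 + 23.27657 = 84.398176
B = 23.276568/84.398176 = 0.275795

Final: 0.275795


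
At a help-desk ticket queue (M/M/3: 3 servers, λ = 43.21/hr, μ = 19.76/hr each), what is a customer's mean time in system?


a = 2.1867; ρ = 0.7289; P₀ = 0.083288
Lq = P₀·a^c·ρ/(c!(1−ρ)²) = 1.43974
Wq = Lq/λ = 1.43974/43.21 = 0.03332 hr
W = Wq + 1/μ = 0.03332 + 0.05061 = 0.08393 hr

Final: 0.08393 hr


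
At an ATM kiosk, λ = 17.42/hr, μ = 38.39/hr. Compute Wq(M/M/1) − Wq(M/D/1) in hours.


ρ = 17.42/38.39 = 0.4538
Wq(M/M/1) = ρ/(μ−λ) = 0.4538/20.97 = 0.02164 hr
Wq(M/D/1) = ρ/(2(μ−λ)) = 0.01082 hr
Savings = 0.02164 − 0.01082 = 0.01082 hr

Final: 0.01082 hr


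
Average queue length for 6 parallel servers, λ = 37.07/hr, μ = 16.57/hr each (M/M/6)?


a = λ/μ = 2.2372; ρ = a/6 = 0.3729
P₀ = 0.106449
Lq = P₀·a^c·ρ / (c!·(1−ρ)²) = 0.106449·125.37197·0.3729/(720·0.39330)
= 0.01757

Final: 0.01757


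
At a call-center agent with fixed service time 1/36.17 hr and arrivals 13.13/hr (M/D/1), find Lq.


ρ = 13.13/36.17 = 0.3630
M/D/1: Lq = ρ²/(2(1−ρ)) = 0.1318/(2·0.6370) = 0.10344

Final: 0.10344


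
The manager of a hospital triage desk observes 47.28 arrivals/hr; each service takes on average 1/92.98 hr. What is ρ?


ρ = λ/μ = 47.28/92.98 = 0.5085

Final: 0.5085


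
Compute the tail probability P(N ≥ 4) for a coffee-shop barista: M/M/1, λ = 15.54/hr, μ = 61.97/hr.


ρ = 15.54/61.97 = 0.2508
P(N ≥ n) = ρ^n = 0.2508^4 = 0.003954

Final: 0.003954


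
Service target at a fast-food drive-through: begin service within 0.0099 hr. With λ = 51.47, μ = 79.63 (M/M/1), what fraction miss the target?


ρ = 51.47/79.63 = 0.6464
P(Wq > t) = ρ·e^{−(μ−λ)t} = 0.6464·e^{−0.2788}
= 0.6464·0.756703 = 0.489106

Final: 0.489106


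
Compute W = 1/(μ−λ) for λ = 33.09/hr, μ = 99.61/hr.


W = 1/(μ−λ) = 1/(99.61 − 33.09) = 1/66.52 = 0.01503 hr

Final: 0.01503 hr


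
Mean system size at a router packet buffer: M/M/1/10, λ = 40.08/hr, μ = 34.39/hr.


ρ = 40.08/34.39 = 1.1655
L = ρ[1 − (K+1)ρ^K + Kρ^(K+1)] / [(1−ρ)(1−ρ^(K+1))]
Numerator: 1.1655·(1 − 11·4.623335 + 10·5.388289) = 4.692364
Denominator: (-0.1655)·(-4.388289) = 0.726065
L = 4.692364/0.726065 = 6.4627

Final: 6.4627


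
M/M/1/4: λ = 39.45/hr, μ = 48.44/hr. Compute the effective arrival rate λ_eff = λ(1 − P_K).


ρ = 0.8144; P_K = (1−ρ)ρ^4/(1−ρ^5) = 0.127226
λ_eff = λ(1 − P_K) = 39.45·(1 − 0.127226) = 39.45·0.872774 = 34.4309 /hr

Final: 34.4309 /hr


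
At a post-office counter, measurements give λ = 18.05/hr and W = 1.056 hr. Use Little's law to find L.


L = λW = 18.05·1.056 = 19.0608

Final: 19.0608


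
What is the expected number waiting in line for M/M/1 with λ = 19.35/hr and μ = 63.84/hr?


ρ = 19.35/63.84 = 0.3031
Lq = ρ²/(1−ρ) = 0.09187/0.6969 = 0.1318

Final: 0.1318


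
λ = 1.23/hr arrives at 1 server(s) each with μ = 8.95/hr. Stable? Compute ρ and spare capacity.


Total capacity cμ = 1·8.95 = 8.95/hr
ρ = λ/(cμ) = 1.23/8.95 = 0.1374
Stable ⇔ ρ < 1: YES
Spare capacity = cμ − λ = 8.95 − 1.23 = 7.72/hr

Final: ρ = 0.1374; stable; margin = 7.72/hr


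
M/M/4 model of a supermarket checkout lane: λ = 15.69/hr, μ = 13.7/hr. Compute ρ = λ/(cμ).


ρ = λ/(cμ) = 15.69/(4·13.7) = 15.69/54.80 = 0.2863

Final: 0.2863


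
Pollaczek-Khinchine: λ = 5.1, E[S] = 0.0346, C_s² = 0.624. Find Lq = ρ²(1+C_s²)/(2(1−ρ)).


ρ = λ·E[S] = 5.1·0.0346 = 0.1765
Lq = ρ²(1+C_s²)/(2(1−ρ)) = 0.03114·(1+0.624)/(2·0.8235)
= 0.03114·1.6240/1.6471 = 0.03070

Final: 0.03070


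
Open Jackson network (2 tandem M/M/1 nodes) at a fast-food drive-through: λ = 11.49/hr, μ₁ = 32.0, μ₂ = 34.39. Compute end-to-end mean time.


Each node sees arrival rate λ = 11.49/hr (tandem ⇒ throughput preserved).
W₁ = 1/(μ₁−λ) = 1/(32.0−11.49) = 0.04876 hr
W₂ = 1/(μ₂−λ) = 1/(34.39−11.49) = 0.04367 hr
W_total = W₁ + W₂ = 0.04876 + 0.04367 = 0.09242 hr

Final: 0.09242 hr


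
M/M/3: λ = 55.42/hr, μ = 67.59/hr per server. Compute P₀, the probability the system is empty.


a = λ/μ = 55.42/67.59 = 0.8199; ρ = a/c = 0.2733
Σ_{k=0}^{2} a^k/k! (terms k=0..2) = 1.00000 + 0.81994 + 0.33615 = 2.15610
Tail: a^3/(3!(1−ρ)) = 0.55125/(6·0.7267) = 0.12643
P₀ = 1/(2.15610 + 0.12643) = 1/2.28253 = 0.438111

Final: 0.438111


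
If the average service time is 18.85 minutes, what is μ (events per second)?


μ = 1/(service time) in consistent units.
1 second = 0.0166667 min, so μ = 0.0166667/18.85 = 0.0008842 per second

Final: 0.0008842 /sec


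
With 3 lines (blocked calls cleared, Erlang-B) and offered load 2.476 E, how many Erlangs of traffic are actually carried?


B(3,2.476) = 0.278893 (Erlang-B)
Carried load = a(1 − B) = 2.476·(1 − 0.278893) = 2.476·0.721107 = 1.7855 E

Final: 1.7855 Erlangs


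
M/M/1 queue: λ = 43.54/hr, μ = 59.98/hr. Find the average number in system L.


ρ = λ/μ = 43.54/59.98 = 0.7259
L = ρ/(1−ρ) = 0.7259/(1 − 0.7259) = 0.7259/0.2741 = 2.6484

Final: 2.6484


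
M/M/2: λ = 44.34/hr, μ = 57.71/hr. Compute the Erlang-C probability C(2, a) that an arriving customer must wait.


a = λ/μ = 0.7683; ρ = a/2 = 0.3842
P₀ = 0.444917 (from M/M/c formula)
C(c,a) = [a^c/(c!(1−ρ))]·P₀ = [0.59032/(2·0.6158)]·0.444917
= 0.47928·0.444917 = 0.213242

Final: 0.213242


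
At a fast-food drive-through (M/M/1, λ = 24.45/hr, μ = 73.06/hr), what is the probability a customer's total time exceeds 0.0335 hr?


W ~ Exponential(μ−λ) for M/M/1.
μ − λ = 73.06 − 24.45 = 48.6100
P(W > t) = e^{−(μ−λ)t} = e^{−1.6284} = 0.196236

Final: 0.196236


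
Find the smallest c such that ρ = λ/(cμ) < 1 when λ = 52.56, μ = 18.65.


Stability requires cμ > λ ⇔ c > λ/μ.
λ/μ = 52.56/18.65 = 2.8182
Minimum integer c = ⌊2.8182⌋ + 1 = 3
Check: 3·18.65 = 55.95 > 52.56, while 2·18.65 = 37.30 ≤ 52.56

Final: 3 servers


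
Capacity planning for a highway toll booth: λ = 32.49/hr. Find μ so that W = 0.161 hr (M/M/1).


W = 1/(μ−λ) ⇒ μ − λ = 1/W = 1/0.161 = 6.2112
μ = λ + 1/W = 32.49 + 6.2112 = 38.7012 per hr

Final: 38.7012 /hr


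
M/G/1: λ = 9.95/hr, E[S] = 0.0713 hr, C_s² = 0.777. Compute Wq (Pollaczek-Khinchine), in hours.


ρ = λ·E[S] = 9.95·0.0713 = 0.7094
E[S²] = E[S]²(1+C_s²) = 0.0713²·(1+0.777) = 0.009034
Wq = λ·E[S²]/(2(1−ρ)) = 9.95·0.009034/(2·0.2906) = 0.15467 hr

Final: 0.15467 hr


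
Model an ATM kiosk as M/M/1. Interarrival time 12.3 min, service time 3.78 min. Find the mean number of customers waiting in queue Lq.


λ = 60/12.3 = 4.8780 /hr
μ = 60/3.78 = 15.8730 /hr
ρ = λ/μ = 4.8780/15.8730 = 0.3073
Lq = ρ²/(1−ρ) = 0.09444/0.6927 = 0.1363

Final: 0.1363


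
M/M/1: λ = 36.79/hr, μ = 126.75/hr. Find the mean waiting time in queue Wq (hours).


ρ = 36.79/126.75 = 0.2903
Wq = ρ/(μ−λ) = 0.2903/(126.75 − 36.79) = 0.2903/89.96 = 0.003227 hr

Final: 0.003227 hr


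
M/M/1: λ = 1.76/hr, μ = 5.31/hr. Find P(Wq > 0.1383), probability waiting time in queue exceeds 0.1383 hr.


ρ = 1.76/5.31 = 0.3315
P(Wq > t) = ρ·e^{−(μ−λ)t} = 0.3315·e^{−0.4910}
= 0.3315·0.612035 = 0.202859

Final: 0.202859


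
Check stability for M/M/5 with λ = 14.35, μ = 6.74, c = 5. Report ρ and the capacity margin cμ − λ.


Total capacity cμ = 5·6.74 = 33.70/hr
ρ = λ/(cμ) = 14.35/33.70 = 0.4258
Stable ⇔ ρ < 1: YES
Spare capacity = cμ − λ = 33.70 − 14.35 = 19.35/hr

Final: ρ = 0.4258; stable; margin = 19.35/hr


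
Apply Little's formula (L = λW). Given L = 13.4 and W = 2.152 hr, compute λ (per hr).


λ = L/W = 13.4/2.152 = 6.2268 /hr

Final: 6.2268 /hr


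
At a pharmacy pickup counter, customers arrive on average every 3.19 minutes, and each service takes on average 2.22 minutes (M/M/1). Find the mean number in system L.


λ = 60/3.19 = 18.8088 /hr
μ = 60/2.22 = 27.0270 /hr
ρ = λ/μ = 18.8088/27.0270 = 0.6959
L = ρ/(1−ρ) = 0.6959/0.3041 = 2.2887

Final: 2.2887


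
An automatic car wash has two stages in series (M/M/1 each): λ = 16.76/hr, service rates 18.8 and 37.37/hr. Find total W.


Each node sees arrival rate λ = 16.76/hr (tandem ⇒ throughput preserved).
W₁ = 1/(μ₁−λ) = 1/(18.8−16.76) = 0.49020 hr
W₂ = 1/(μ₂−λ) = 1/(37.37−16.76) = 0.04852 hr
W_total = W₁ + W₂ = 0.49020 + 0.04852 = 0.53872 hr

Final: 0.53872 hr


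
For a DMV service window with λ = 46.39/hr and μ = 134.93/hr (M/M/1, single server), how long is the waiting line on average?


ρ = 46.39/134.93 = 0.3438
Lq = ρ²/(1−ρ) = 0.1182/0.6562 = 0.1801

Final: 0.1801


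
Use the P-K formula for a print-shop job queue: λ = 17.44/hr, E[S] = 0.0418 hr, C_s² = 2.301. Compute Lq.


ρ = λ·E[S] = 17.44·0.0418 = 0.7290
Lq = ρ²(1+C_s²)/(2(1−ρ)) = 0.5314·(1+2.301)/(2·0.2710)
= 0.5314·3.3010/0.5420 = 3.23652

Final: 3.23652


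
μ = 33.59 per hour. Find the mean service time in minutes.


Mean service time = 1/μ = 1/33.59 hour = 0.02977 hour
In minutes: 0.02977 × 60 = 1.7862 min

Final: 1.7862 min


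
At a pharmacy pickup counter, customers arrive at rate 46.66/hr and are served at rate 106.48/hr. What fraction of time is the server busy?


ρ = λ/μ = 46.66/106.48 = 0.4382

Final: 0.4382


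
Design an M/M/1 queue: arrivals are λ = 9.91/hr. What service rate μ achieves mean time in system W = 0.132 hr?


W = 1/(μ−λ) ⇒ μ − λ = 1/W = 1/0.132 = 7.5758
μ = λ + 1/W = 9.91 + 7.5758 = 17.4858 per hr

Final: 17.4858 /hr


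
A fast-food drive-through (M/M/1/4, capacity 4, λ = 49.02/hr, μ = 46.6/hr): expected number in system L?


ρ = 49.02/46.6 = 1.0519
L = ρ[1 − (K+1)ρ^K + Kρ^(K+1)] / [(1−ρ)(1−ρ^(K+1))]
Numerator: 1.0519·(1 − 5·1.224474 + 4·1.288063) = 0.031432
Denominator: (-0.05193)·(-0.288063) = 0.014959
L = 0.031432/0.014959 = 2.1011

Final: 2.1011


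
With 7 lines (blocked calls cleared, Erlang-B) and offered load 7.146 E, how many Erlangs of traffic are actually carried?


B(7,7.146) = 0.257863 (Erlang-B)
Carried load = a(1 − B) = 7.146·(1 − 0.257863) = 7.146·0.742137 = 5.3033 E

Final: 5.3033 Erlangs


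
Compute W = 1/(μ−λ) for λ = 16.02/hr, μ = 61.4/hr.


W = 1/(μ−λ) = 1/(61.4 − 16.02) = 1/45.38 = 0.02204 hr

Final: 0.02204 hr


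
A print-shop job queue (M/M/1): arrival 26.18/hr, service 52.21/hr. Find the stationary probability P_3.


ρ = 26.18/52.21 = 0.5014
P_n = (1−ρ)·ρ^n = (1 − 0.5014)·0.5014^3 = 0.4986·0.126080 = 0.062859

Final: 0.062859


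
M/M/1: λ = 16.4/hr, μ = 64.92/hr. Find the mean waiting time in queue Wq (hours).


ρ = 16.4/64.92 = 0.2526
Wq = ρ/(μ−λ) = 0.2526/(64.92 − 16.4) = 0.2526/48.52 = 0.005206 hr

Final: 0.005206 hr


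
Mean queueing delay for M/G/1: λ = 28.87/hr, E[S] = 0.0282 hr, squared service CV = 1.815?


ρ = λ·E[S] = 28.87·0.0282 = 0.8141
E[S²] = E[S]²(1+C_s²) = 0.0282²·(1+1.815) = 0.002239
Wq = λ·E[S²]/(2(1−ρ)) = 28.87·0.002239/(2·0.1859) = 0.17386 hr

Final: 0.17386 hr


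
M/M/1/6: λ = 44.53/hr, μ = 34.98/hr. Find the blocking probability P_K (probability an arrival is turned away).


ρ = λ/μ = 44.53/34.98 = 1.2730
P_K = (1−ρ)ρ^K/(1−ρ^(K+1)) = (-0.2730·4.255958)/(1 − 5.417891)
= -1.161933/-4.417891 = 0.263006

Final: 0.263006


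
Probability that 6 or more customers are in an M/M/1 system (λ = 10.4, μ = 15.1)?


ρ = 10.4/15.1 = 0.6887
P(N ≥ n) = ρ^n = 0.6887^6 = 0.106743

Final: 0.106743


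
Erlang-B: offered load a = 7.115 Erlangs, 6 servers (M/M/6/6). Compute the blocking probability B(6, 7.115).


B(c,a) = (a^c/c!) / Σ_{k=0}^{c} a^k/k!
a^6/6! = 180.184293
Σ terms (k=0..6): 1.00000 + 7.11500 + 25.31161 + 60.03071 + 106.77962 + 151.94740 + 180.18429 = 532.368635
B = 180.184293/532.368635 = 0.338458

Final: 0.338458


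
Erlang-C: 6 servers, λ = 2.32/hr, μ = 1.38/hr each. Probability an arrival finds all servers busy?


a = λ/μ = 1.6812; ρ = a/6 = 0.2802
P₀ = 0.186063 (from M/M/c formula)
C(c,a) = [a^c/(c!(1−ρ))]·P₀ = [22.57633/(720·0.7198)]·0.186063
= 0.04356·0.186063 = 0.008105

Final: 0.008105


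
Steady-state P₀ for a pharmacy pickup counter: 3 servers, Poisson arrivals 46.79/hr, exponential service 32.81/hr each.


a = λ/μ = 46.79/32.81 = 1.4261; ρ = a/c = 0.4754
Σ_{k=0}^{2} a^k/k! (terms k=0..2) = 1.00000 + 1.42609 + 1.01687 = 3.44296
Tail: a^3/(3!(1−ρ)) = 2.90028/(6·0.5246) = 0.92136
P₀ = 1/(3.44296 + 0.92136) = 1/4.36432 = 0.229131

Final: 0.229131


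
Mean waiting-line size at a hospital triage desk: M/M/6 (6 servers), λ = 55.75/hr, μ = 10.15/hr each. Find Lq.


a = λ/μ = 5.4926; ρ = a/6 = 0.9154
P₀ = 0.001725
Lq = P₀·a^c·ρ / (c!·(1−ρ)²) = 0.001725·27458.25771·0.9154/(720·0.007151)
= 8.42068

Final: 8.42068


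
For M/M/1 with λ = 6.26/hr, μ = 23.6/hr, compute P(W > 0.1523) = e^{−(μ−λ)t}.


W ~ Exponential(μ−λ) for M/M/1.
μ − λ = 23.6 − 6.26 = 17.3400
P(W > t) = e^{−(μ−λ)t} = e^{−2.6409} = 0.071298

Final: 0.071298


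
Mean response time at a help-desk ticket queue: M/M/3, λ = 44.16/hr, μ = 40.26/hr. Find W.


a = 1.0969; ρ = 0.3656; P₀ = 0.328392
Lq = P₀·a^c·ρ/(c!(1−ρ)²) = 0.06562
Wq = Lq/λ = 0.06562/44.16 = 0.001486 hr
W = Wq + 1/μ = 0.001486 + 0.02484 = 0.02632 hr

Final: 0.02632 hr


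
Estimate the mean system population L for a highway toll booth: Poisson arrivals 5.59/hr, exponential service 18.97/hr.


ρ = λ/μ = 5.59/18.97 = 0.2947
L = ρ/(1−ρ) = 0.2947/(1 − 0.2947) = 0.2947/0.7053 = 0.4178

Final: 0.4178


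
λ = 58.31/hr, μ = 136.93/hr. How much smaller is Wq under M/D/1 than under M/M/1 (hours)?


ρ = 58.31/136.93 = 0.4258
Wq(M/M/1) = ρ/(μ−λ) = 0.4258/78.62 = 0.005416 hr
Wq(M/D/1) = ρ/(2(μ−λ)) = 0.002708 hr
Savings = 0.005416 − 0.002708 = 0.002708 hr

Final: 0.002708 hr


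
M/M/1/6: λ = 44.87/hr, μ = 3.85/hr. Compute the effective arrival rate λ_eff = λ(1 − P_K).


ρ = 11.6545; P_K = (1−ρ)ρ^6/(1−ρ^7) = 0.914197
λ_eff = λ(1 − P_K) = 44.87·(1 − 0.914197) = 44.87·0.085803 = 3.8500 /hr

Final: 3.8500 /hr


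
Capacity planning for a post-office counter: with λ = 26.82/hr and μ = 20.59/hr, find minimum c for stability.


Stability requires cμ > λ ⇔ c > λ/μ.
λ/μ = 26.82/20.59 = 1.3026
Minimum integer c = ⌊1.3026⌋ + 1 = 2
Check: 2·20.59 = 41.18 > 26.82, while 1·20.59 = 20.59 ≤ 26.82

Final: 2 servers


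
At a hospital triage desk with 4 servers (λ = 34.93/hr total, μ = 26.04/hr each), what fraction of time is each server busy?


ρ = λ/(cμ) = 34.93/(4·26.04) = 34.93/104.16 = 0.3353

Final: 0.3353


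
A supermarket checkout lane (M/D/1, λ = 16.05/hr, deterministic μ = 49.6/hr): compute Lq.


ρ = 16.05/49.6 = 0.3236
M/D/1: Lq = ρ²/(2(1−ρ)) = 0.1047/(2·0.6764) = 0.07740

Final: 0.07740


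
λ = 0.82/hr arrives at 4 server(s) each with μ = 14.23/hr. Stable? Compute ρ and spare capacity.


Total capacity cμ = 4·14.23 = 56.92/hr
ρ = λ/(cμ) = 0.82/56.92 = 0.01441
Stable ⇔ ρ < 1: YES
Spare capacity = cμ − λ = 56.92 − 0.82 = 56.10/hr

Final: ρ = 0.01441; stable; margin = 56.10/hr


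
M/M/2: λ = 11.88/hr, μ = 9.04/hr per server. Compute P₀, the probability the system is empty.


a = λ/μ = 11.88/9.04 = 1.3142; ρ = a/c = 0.6571
Σ_{k=0}^{1} a^k/k! (terms k=0..1) = 1.00000 + 1.31416 = 2.31416
Tail: a^2/(2!(1−ρ)) = 1.72701/(2·0.3429) = 2.51810
P₀ = 1/(2.31416 + 2.51810) = 1/4.83226 = 0.206943

Final: 0.206943


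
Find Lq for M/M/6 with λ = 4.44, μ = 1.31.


a = λ/μ = 3.3893; ρ = a/6 = 0.5649
P₀ = 0.032588
Lq = P₀·a^c·ρ / (c!·(1−ρ)²) = 0.032588·1515.89823·0.5649/(720·0.18932)
= 0.20471

Final: 0.20471


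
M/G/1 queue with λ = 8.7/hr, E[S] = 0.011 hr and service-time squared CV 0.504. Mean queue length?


ρ = λ·E[S] = 8.7·0.011 = 0.09570
Lq = ρ²(1+C_s²)/(2(1−ρ)) = 0.009158·(1+0.504)/(2·0.9043)
= 0.009158·1.5040/1.8086 = 0.007616

Final: 0.007616


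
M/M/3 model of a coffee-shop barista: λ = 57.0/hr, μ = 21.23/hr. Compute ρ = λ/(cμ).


ρ = λ/(cμ) = 57.0/(3·21.23) = 57.0/63.69 = 0.8950

Final: 0.8950


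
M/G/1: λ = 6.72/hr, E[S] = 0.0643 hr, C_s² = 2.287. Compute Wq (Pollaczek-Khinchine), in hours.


ρ = λ·E[S] = 6.72·0.0643 = 0.4321
E[S²] = E[S]²(1+C_s²) = 0.0643²·(1+2.287) = 0.013590
Wq = λ·E[S²]/(2(1−ρ)) = 6.72·0.013590/(2·0.5679) = 0.08041 hr

Final: 0.08041 hr


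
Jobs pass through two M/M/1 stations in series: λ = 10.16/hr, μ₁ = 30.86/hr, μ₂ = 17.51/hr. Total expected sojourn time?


Each node sees arrival rate λ = 10.16/hr (tandem ⇒ throughput preserved).
W₁ = 1/(μ₁−λ) = 1/(30.86−10.16) = 0.04831 hr
W₂ = 1/(μ₂−λ) = 1/(17.51−10.16) = 0.13605 hr
W_total = W₁ + W₂ = 0.04831 + 0.13605 = 0.18436 hr

Final: 0.18436 hr


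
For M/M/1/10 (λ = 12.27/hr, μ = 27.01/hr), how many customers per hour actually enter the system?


ρ = 0.4543; P_K = (1−ρ)ρ^10/(1−ρ^11) = 0.0002043
λ_eff = λ(1 − P_K) = 12.27·(1 − 0.0002043) = 12.27·0.999796 = 12.2675 /hr

Final: 12.2675 /hr


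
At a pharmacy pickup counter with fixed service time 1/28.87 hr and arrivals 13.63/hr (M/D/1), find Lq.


ρ = 13.63/28.87 = 0.4721
M/D/1: Lq = ρ²/(2(1−ρ)) = 0.2229/(2·0.5279) = 0.21112

Final: 0.21112


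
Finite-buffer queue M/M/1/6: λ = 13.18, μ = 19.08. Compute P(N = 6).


ρ = λ/μ = 13.18/19.08 = 0.6908
P_K = (1−ρ)ρ^K/(1−ρ^(K+1)) = (0.3092·0.108648)/(1 − 0.075051)
= 0.033597/0.924949 = 0.036323

Final: 0.036323


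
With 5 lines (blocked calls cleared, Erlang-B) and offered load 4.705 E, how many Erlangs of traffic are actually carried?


B(5,4.705) = 0.260474 (Erlang-B)
Carried load = a(1 − B) = 4.705·(1 − 0.260474) = 4.705·0.739526 = 3.4795 E

Final: 3.4795 Erlangs


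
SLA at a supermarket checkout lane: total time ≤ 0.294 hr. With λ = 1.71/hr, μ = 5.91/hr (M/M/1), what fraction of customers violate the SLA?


W ~ Exponential(μ−λ) for M/M/1.
μ − λ = 5.91 − 1.71 = 4.2000
P(W > t) = e^{−(μ−λ)t} = e^{−1.2348} = 0.290893

Final: 0.290893


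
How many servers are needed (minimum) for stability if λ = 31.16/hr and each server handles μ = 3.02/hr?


Stability requires cμ > λ ⇔ c > λ/μ.
λ/μ = 31.16/3.02 = 10.3179
Minimum integer c = ⌊10.3179⌋ + 1 = 11
Check: 11·3.02 = 33.22 > 31.16, while 10·3.02 = 30.20 ≤ 31.16

Final: 11 servers


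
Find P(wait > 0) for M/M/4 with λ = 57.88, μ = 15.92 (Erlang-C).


a = λ/μ = 3.6357; ρ = a/4 = 0.9089
P₀ = 0.010082 (from M/M/c formula)
C(c,a) = [a^c/(c!(1−ρ))]·P₀ = [174.71968/(24·0.09108)]·0.010082
= 79.92923·0.010082 = 0.805872

Final: 0.805872


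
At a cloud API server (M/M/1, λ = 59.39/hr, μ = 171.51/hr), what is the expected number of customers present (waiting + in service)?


ρ = λ/μ = 59.39/171.51 = 0.3463
L = ρ/(1−ρ) = 0.3463/(1 − 0.3463) = 0.3463/0.6537 = 0.5297

Final: 0.5297


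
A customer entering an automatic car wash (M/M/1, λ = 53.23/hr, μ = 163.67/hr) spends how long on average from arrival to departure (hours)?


W = 1/(μ−λ) = 1/(163.67 − 53.23) = 1/110.44 = 0.009055 hr

Final: 0.009055 hr


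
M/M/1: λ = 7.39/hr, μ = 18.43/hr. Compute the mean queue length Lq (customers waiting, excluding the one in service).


ρ = 7.39/18.43 = 0.4010
Lq = ρ²/(1−ρ) = 0.1608/0.5990 = 0.2684

Final: 0.2684


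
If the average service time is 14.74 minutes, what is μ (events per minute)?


μ = 1/(service time) in consistent units.
1 minute = 1 min, so μ = 1/14.74 = 0.06784 per minute

Final: 0.06784 /min


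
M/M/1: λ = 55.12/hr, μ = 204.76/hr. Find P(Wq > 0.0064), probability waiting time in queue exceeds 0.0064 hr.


ρ = 55.12/204.76 = 0.2692
P(Wq > t) = ρ·e^{−(μ−λ)t} = 0.2692·e^{−0.9577}
= 0.2692·0.383776 = 0.103310

Final: 0.103310


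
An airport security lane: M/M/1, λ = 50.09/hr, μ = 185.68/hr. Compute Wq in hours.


ρ = 50.09/185.68 = 0.2698
Wq = ρ/(μ−λ) = 0.2698/(185.68 − 50.09) = 0.2698/135.59 = 0.001990 hr

Final: 0.001990 hr


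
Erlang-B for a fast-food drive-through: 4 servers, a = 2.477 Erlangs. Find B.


B(c,a) = (a^c/c!) / Σ_{k=0}^{c} a^k/k!
a^4/4! = 1.568530
Σ terms (k=0..4): 1.00000 + 2.47700 + 3.06776 + 2.53295 + 1.56853 = 10.646245
B = 1.568530/10.646245 = 0.147332

Final: 0.147332


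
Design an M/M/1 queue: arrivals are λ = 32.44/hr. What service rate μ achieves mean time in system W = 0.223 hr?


W = 1/(μ−λ) ⇒ μ − λ = 1/W = 1/0.223 = 4.4843
μ = λ + 1/W = 32.44 + 4.4843 = 36.9243 per hr

Final: 36.9243 /hr


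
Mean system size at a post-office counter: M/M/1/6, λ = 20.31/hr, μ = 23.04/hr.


ρ = 20.31/23.04 = 0.8815
L = ρ[1 − (K+1)ρ^K + Kρ^(K+1)] / [(1−ρ)(1−ρ^(K+1))]
Numerator: 0.8815·(1 − 7·0.469207 + 6·0.413611) = 0.173848
Denominator: (0.1185)·(0.586389) = 0.069481
L = 0.173848/0.069481 = 2.5021

Final: 2.5021


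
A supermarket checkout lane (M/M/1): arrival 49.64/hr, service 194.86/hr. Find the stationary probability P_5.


ρ = 49.64/194.86 = 0.2547
P_n = (1−ρ)·ρ^n = (1 − 0.2547)·0.2547^5 = 0.7453·0.001073 = 0.0007996

Final: 0.0007996


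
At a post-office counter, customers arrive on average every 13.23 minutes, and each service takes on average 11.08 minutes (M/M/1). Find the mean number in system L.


λ = 60/13.23 = 4.5351 /hr
μ = 60/11.08 = 5.4152 /hr
ρ = λ/μ = 4.5351/5.4152 = 0.8375
L = ρ/(1−ρ) = 0.8375/0.1625 = 5.1535

Final: 5.1535


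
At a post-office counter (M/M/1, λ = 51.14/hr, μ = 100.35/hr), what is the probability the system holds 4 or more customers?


ρ = 51.14/100.35 = 0.5096
P(N ≥ n) = ρ^n = 0.5096^4 = 0.067449

Final: 0.067449


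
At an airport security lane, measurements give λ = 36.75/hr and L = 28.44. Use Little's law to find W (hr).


W = L/λ = 28.44/36.75 = 0.7739 hr

Final: 0.7739 hr


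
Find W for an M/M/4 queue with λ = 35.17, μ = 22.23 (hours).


a = 1.5821; ρ = 0.3955; P₀ = 0.203026
Lq = P₀·a^c·ρ/(c!(1−ρ)²) = 0.05737
Wq = Lq/λ = 0.05737/35.17 = 0.001631 hr
W = Wq + 1/μ = 0.001631 + 0.04498 = 0.04662 hr

Final: 0.04662 hr


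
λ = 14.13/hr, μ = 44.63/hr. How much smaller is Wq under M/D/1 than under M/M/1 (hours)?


ρ = 14.13/44.63 = 0.3166
Wq(M/M/1) = ρ/(μ−λ) = 0.3166/30.50 = 0.01038 hr
Wq(M/D/1) = ρ/(2(μ−λ)) = 0.005190 hr
Savings = 0.01038 − 0.005190 = 0.005190 hr

Final: 0.005190 hr


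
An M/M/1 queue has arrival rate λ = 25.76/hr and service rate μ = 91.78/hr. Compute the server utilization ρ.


ρ = λ/μ = 25.76/91.78 = 0.2807

Final: 0.2807


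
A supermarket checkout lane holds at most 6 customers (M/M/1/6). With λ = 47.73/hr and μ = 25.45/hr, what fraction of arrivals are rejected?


ρ = λ/μ = 47.73/25.45 = 1.8754
P_K = (1−ρ)ρ^K/(1−ρ^(K+1)) = (-0.8754·43.513286)/(1 − 81.606647)
= -38.093360/-80.606647 = 0.472583

Final: 0.472583


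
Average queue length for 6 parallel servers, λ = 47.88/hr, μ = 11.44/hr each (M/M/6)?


a = λ/μ = 4.1853; ρ = a/6 = 0.6976
P₀ = 0.013453
Lq = P₀·a^c·ρ / (c!·(1−ρ)²) = 0.013453·5374.87915·0.6976/(720·0.09147)
= 0.76584

Final: 0.76584


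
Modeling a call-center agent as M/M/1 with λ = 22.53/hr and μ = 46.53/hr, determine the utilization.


ρ = λ/μ = 22.53/46.53 = 0.4842

Final: 0.4842


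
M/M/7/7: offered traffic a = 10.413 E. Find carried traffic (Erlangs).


B(7,10.413) = 0.426997 (Erlang-B)
Carried load = a(1 − B) = 10.413·(1 − 0.426997) = 10.413·0.573003 = 5.9667 E

Final: 5.9667 Erlangs


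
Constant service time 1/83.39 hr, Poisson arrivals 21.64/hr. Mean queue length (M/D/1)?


ρ = 21.64/83.39 = 0.2595
M/D/1: Lq = ρ²/(2(1−ρ)) = 0.06734/(2·0.7405) = 0.04547

Final: 0.04547


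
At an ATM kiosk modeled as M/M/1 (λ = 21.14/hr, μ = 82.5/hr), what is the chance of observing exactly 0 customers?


ρ = 21.14/82.5 = 0.2562
P_n = (1−ρ)·ρ^n = (1 − 0.2562)·0.2562^0 = 0.7438·1.000000 = 0.743758

Final: 0.743758


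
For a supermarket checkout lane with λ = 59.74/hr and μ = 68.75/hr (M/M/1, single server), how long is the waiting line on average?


ρ = 59.74/68.75 = 0.8689
Lq = ρ²/(1−ρ) = 0.7551/0.1311 = 5.7615

Final: 5.7615


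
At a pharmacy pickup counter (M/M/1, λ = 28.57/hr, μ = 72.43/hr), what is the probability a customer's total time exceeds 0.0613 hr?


W ~ Exponential(μ−λ) for M/M/1.
μ − λ = 72.43 − 28.57 = 43.8600
P(W > t) = e^{−(μ−λ)t} = e^{−2.6886} = 0.067975

Final: 0.067975


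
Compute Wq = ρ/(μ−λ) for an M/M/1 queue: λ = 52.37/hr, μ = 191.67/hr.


ρ = 52.37/191.67 = 0.2732
Wq = ρ/(μ−λ) = 0.2732/(191.67 − 52.37) = 0.2732/139.30 = 0.001961 hr

Final: 0.001961 hr


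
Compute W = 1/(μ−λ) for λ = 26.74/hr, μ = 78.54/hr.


W = 1/(μ−λ) = 1/(78.54 − 26.74) = 1/51.80 = 0.01931 hr

Final: 0.01931 hr


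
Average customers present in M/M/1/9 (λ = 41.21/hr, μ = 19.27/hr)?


ρ = 41.21/19.27 = 2.1386
L = ρ[1 − (K+1)ρ^K + Kρ^(K+1)] / [(1−ρ)(1−ρ^(K+1))]
Numerator: 2.1386·(1 − 10·935.595445 + 9·2000.824509) = 18503.794983
Denominator: (-1.1386)·(-1999.824509) = 2276.914880
L = 18503.794983/2276.914880 = 8.1267

Final: 8.1267


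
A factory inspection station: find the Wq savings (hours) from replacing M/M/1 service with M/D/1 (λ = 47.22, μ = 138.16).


ρ = 47.22/138.16 = 0.3418
Wq(M/M/1) = ρ/(μ−λ) = 0.3418/90.94 = 0.003758 hr
Wq(M/D/1) = ρ/(2(μ−λ)) = 0.001879 hr
Savings = 0.003758 − 0.001879 = 0.001879 hr

Final: 0.001879 hr


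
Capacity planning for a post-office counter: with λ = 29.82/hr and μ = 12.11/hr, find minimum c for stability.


Stability requires cμ > λ ⇔ c > λ/μ.
λ/μ = 29.82/12.11 = 2.4624
Minimum integer c = ⌊2.4624⌋ + 1 = 3
Check: 3·12.11 = 36.33 > 29.82, while 2·12.11 = 24.22 ≤ 29.82

Final: 3 servers


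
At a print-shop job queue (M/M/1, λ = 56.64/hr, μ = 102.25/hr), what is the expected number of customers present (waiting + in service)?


ρ = λ/μ = 56.64/102.25 = 0.5539
L = ρ/(1−ρ) = 0.5539/(1 − 0.5539) = 0.5539/0.4461 = 1.2418

Final: 1.2418


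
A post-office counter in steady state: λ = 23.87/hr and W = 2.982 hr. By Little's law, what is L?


L = λW = 23.87·2.982 = 71.1803

Final: 71.1803


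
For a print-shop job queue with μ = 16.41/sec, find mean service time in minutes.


Mean service time = 1/μ = 1/16.41 second = 0.06094 second
In minutes: 0.06094 × 0.0166667 = 0.001016 min

Final: 0.001016 min


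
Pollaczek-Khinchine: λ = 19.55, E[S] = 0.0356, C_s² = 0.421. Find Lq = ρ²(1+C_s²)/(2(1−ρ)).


ρ = λ·E[S] = 19.55·0.0356 = 0.6960
Lq = ρ²(1+C_s²)/(2(1−ρ)) = 0.4844·(1+0.421)/(2·0.3040)
= 0.4844·1.4210/0.6080 = 1.13202

Final: 1.13202


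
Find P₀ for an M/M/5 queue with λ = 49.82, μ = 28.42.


a = λ/μ = 49.82/28.42 = 1.7530; ρ = a/c = 0.3506
Σ_{k=0}^{4} a^k/k! (terms k=0..4) = 1.00000 + 1.75299 + 1.53649 + 0.89782 + 0.39347 = 5.58076
Tail: a^5/(5!(1−ρ)) = 16.55382/(120·0.6494) = 0.21242
P₀ = 1/(5.58076 + 0.21242) = 1/5.79319 = 0.172617

Final: 0.172617


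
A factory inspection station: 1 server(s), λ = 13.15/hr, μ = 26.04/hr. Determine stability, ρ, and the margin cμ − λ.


Total capacity cμ = 1·26.04 = 26.04/hr
ρ = λ/(cμ) = 13.15/26.04 = 0.5050
Stable ⇔ ρ < 1: YES
Spare capacity = cμ − λ = 26.04 − 13.15 = 12.89/hr

Final: ρ = 0.5050; stable; margin = 12.89/hr


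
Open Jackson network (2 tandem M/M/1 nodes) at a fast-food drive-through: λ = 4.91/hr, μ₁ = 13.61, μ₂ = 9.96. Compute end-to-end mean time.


Each node sees arrival rate λ = 4.91/hr (tandem ⇒ throughput preserved).
W₁ = 1/(μ₁−λ) = 1/(13.61−4.91) = 0.11494 hr
W₂ = 1/(μ₂−λ) = 1/(9.96−4.91) = 0.19802 hr
W_total = W₁ + W₂ = 0.11494 + 0.19802 = 0.31296 hr

Final: 0.31296 hr


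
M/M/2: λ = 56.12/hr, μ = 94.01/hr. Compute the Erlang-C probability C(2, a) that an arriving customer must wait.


a = λ/μ = 0.5970; ρ = a/2 = 0.2985
P₀ = 0.540264 (from M/M/c formula)
C(c,a) = [a^c/(c!(1−ρ))]·P₀ = [0.35636/(2·0.7015)]·0.540264
= 0.25399·0.540264 = 0.137222

Final: 0.137222


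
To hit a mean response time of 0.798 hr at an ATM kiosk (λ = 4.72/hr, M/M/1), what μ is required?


W = 1/(μ−λ) ⇒ μ − λ = 1/W = 1/0.798 = 1.2531
μ = λ + 1/W = 4.72 + 1.2531 = 5.9731 per hr

Final: 5.9731 /hr


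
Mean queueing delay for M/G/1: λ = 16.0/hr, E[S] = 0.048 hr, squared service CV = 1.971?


ρ = λ·E[S] = 16.0·0.048 = 0.7680
E[S²] = E[S]²(1+C_s²) = 0.048²·(1+1.971) = 0.006845
Wq = λ·E[S²]/(2(1−ρ)) = 16.0·0.006845/(2·0.2320) = 0.23604 hr

Final: 0.23604 hr


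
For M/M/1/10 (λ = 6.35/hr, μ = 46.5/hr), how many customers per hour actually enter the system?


ρ = 0.1366; P_K = (1−ρ)ρ^10/(1−ρ^11) = 0.000000001947
λ_eff = λ(1 − P_K) = 6.35·(1 − 0.000000001947) = 6.35·1.000000 = 6.3500 /hr

Final: 6.3500 /hr


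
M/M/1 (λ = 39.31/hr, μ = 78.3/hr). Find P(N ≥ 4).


ρ = 39.31/78.3 = 0.5020
P(N ≥ n) = ρ^n = 0.5020^4 = 0.063528

Final: 0.063528


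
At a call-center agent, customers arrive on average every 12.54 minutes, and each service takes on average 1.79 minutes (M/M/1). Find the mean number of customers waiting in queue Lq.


λ = 60/12.54 = 4.7847 /hr
μ = 60/1.79 = 33.5196 /hr
ρ = λ/μ = 4.7847/33.5196 = 0.1427
Lq = ρ²/(1−ρ) = 0.02038/0.8573 = 0.02377

Final: 0.02377


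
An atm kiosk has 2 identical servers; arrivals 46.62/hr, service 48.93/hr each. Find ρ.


ρ = λ/(cμ) = 46.62/(2·48.93) = 46.62/97.86 = 0.4764

Final: 0.4764


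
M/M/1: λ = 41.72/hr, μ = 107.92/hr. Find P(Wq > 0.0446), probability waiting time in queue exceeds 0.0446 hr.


ρ = 41.72/107.92 = 0.3866
P(Wq > t) = ρ·e^{−(μ−λ)t} = 0.3866·e^{−2.9525}
= 0.3866·0.052208 = 0.020183

Final: 0.020183


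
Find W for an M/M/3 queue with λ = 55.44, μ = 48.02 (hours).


a = 1.1545; ρ = 0.3848; P₀ = 0.308842
Lq = P₀·a^c·ρ/(c!(1−ρ)²) = 0.08055
Wq = Lq/λ = 0.08055/55.44 = 0.001453 hr
W = Wq + 1/μ = 0.001453 + 0.02082 = 0.02228 hr

Final: 0.02228 hr


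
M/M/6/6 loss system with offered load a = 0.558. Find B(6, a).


B(c,a) = (a^c/c!) / Σ_{k=0}^{c} a^k/k!
a^6/6! = 0.00004192
Σ terms (k=0..6): 1.00000 + 0.55800 + 0.15568 + 0.02896 + 0.004039 + 0.0004508 + 0.00004192 = 1.747171
B = 0.00004192/1.747171 = 0.00002400

Final: 0.00002400


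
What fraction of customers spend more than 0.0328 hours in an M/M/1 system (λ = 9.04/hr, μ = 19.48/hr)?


W ~ Exponential(μ−λ) for M/M/1.
μ − λ = 19.48 − 9.04 = 10.4400
P(W > t) = e^{−(μ−λ)t} = e^{−0.3424} = 0.710041

Final: 0.710041


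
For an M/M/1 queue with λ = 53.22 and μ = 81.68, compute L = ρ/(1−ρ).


ρ = λ/μ = 53.22/81.68 = 0.6516
L = ρ/(1−ρ) = 0.6516/(1 − 0.6516) = 0.6516/0.3484 = 1.8700

Final: 1.8700


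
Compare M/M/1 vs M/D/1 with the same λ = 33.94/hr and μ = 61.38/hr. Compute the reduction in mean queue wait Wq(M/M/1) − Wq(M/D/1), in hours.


ρ = 33.94/61.38 = 0.5529
Wq(M/M/1) = ρ/(μ−λ) = 0.5529/27.44 = 0.02015 hr
Wq(M/D/1) = ρ/(2(μ−λ)) = 0.01008 hr
Savings = 0.02015 − 0.01008 = 0.01008 hr

Final: 0.01008 hr


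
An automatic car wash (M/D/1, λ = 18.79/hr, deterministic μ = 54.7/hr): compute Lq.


ρ = 18.79/54.7 = 0.3435
M/D/1: Lq = ρ²/(2(1−ρ)) = 0.1180/(2·0.6565) = 0.08987

Final: 0.08987


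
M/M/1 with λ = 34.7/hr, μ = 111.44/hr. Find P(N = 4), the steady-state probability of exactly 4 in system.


ρ = 34.7/111.44 = 0.3114
P_n = (1−ρ)·ρ^n = (1 − 0.3114)·0.3114^4 = 0.6886·0.009401 = 0.006473

Final: 0.006473


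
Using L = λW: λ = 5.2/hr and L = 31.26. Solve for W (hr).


W = L/λ = 31.26/5.2 = 6.0115 hr

Final: 6.0115 hr


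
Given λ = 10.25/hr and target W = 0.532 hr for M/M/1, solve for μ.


W = 1/(μ−λ) ⇒ μ − λ = 1/W = 1/0.532 = 1.8797
μ = λ + 1/W = 10.25 + 1.8797 = 12.1297 per hr

Final: 12.1297 /hr


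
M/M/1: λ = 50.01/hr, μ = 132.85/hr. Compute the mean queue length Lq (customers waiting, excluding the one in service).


ρ = 50.01/132.85 = 0.3764
Lq = ρ²/(1−ρ) = 0.1417/0.6236 = 0.2273

Final: 0.2273


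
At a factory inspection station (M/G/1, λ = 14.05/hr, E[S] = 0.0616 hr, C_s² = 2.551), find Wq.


ρ = λ·E[S] = 14.05·0.0616 = 0.8655
E[S²] = E[S]²(1+C_s²) = 0.0616²·(1+2.551) = 0.013474
Wq = λ·E[S²]/(2(1−ρ)) = 14.05·0.013474/(2·0.1345) = 0.70367 hr

Final: 0.70367 hr


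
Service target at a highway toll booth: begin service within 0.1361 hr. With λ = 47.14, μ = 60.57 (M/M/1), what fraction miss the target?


ρ = 47.14/60.57 = 0.7783
P(Wq > t) = ρ·e^{−(μ−λ)t} = 0.7783·e^{−1.8278}
= 0.7783·0.160763 = 0.125118

Final: 0.125118
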